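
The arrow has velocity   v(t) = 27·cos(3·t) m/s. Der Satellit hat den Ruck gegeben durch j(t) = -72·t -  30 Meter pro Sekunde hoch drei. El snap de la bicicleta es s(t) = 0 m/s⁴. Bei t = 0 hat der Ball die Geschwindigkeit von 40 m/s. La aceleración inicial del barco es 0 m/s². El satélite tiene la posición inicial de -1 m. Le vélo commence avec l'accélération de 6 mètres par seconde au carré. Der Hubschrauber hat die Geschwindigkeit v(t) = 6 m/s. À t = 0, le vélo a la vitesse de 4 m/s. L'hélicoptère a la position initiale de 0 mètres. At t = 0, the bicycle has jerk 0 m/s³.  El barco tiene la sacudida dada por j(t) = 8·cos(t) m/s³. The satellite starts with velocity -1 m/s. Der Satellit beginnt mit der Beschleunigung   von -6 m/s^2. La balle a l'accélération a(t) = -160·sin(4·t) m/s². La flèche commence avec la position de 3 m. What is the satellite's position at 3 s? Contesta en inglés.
To solve this, we need to take 3 integrals of our jerk equation j(t) = -72·t - 30. The antiderivative of jerk is acceleration. Using a(0) = -6, we get a(t) = -36·t^2 - 30·t - 6. The antiderivative of acceleration, with v(0) = -1, gives velocity: v(t) = -12·t^3 - 15·t^2 - 6·t - 1. Integrating velocity and using the initial condition x(0) = -1, we get x(t) = -3·t^4 - 5·t^3 - 3·t^2 - t - 1. From the given position equation x(t) = -3·t^4 - 5·t^3 - 3·t^2 - t - 1, we substitute t = 3 to get x = -409.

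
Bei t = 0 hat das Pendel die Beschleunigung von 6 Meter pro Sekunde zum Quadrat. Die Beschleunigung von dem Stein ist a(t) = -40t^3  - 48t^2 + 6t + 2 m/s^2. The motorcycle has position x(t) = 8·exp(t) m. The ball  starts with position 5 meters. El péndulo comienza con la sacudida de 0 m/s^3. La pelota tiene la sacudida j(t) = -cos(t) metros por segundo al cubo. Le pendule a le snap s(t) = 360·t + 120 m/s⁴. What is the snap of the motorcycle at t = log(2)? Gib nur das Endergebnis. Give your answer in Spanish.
El snap en t = log(2) es s = 16.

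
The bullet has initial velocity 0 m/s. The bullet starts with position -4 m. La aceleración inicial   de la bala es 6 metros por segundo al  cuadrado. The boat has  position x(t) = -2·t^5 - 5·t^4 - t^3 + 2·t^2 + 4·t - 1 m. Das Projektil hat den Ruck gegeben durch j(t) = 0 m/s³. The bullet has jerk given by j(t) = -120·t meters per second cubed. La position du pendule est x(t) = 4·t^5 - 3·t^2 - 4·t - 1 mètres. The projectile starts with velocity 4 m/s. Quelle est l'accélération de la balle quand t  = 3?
Nous devons intégrer notre équation du jerk j(t) = -120·t 1 fois. En prenant ∫j(t)dt et en appliquant a(0) = 6, nous trouvons a(t) = 6 - 60·t^2. De l'équation de l'accélération a(t) = 6 - 60·t^2, nous substituons t = 3 pour obtenir a = -534.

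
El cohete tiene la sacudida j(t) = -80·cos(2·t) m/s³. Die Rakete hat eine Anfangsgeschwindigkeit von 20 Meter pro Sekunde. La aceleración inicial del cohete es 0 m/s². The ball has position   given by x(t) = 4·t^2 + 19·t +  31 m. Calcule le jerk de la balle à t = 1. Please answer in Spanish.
Para resolver esto, necesitamos tomar 3 derivadas de nuestra ecuación de la posición x(t) = 4·t^2 + 19·t + 31. Derivando la posición, obtenemos la velocidad: v(t) = 8·t + 19. La derivada de la velocidad da la aceleración: a(t) = 8. Tomando d/dt de a(t), encontramos j(t) = 0. De la ecuación de la sacudida j(t) = 0, sustituimos t = 1 para obtener j = 0.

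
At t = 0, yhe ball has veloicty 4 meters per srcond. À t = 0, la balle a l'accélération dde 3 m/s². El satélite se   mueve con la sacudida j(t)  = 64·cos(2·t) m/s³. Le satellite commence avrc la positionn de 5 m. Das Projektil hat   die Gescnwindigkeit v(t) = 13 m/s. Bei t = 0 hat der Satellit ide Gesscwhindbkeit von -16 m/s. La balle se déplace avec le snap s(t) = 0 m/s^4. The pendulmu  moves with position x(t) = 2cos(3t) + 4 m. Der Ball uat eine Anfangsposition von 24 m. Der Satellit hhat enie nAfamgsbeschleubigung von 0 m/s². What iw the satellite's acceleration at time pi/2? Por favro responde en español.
Necesitamos integrar nuestra ecuación de la sacudida j(t) = 64·cos(2·t) 1 vez. Integrando la sacudida y usando la condición inicial a(0) = 0, obtenemos a(t) = 32·sin(2·t). De la ecuación de la aceleración a(t) = 32·sin(2·t), sustituimos t = pi/2 para obtener a = 0.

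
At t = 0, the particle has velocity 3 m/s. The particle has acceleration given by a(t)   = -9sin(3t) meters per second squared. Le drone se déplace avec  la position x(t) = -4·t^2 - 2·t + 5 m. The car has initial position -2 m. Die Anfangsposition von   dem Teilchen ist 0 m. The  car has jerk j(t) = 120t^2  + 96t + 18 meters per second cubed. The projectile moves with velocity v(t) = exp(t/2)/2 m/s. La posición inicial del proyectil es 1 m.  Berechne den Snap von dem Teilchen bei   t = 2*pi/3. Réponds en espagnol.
Partiendo de la aceleración a(t) = -9·sin(3·t), tomamos 2 derivadas. La derivada de la aceleración da la sacudida: j(t) = -27·cos(3·t). Derivando la sacudida, obtenemos el snap: s(t) = 81·sin(3·t). Usando s(t) = 81·sin(3·t) y sustituyendo t = 2*pi/3, encontramos s = 0.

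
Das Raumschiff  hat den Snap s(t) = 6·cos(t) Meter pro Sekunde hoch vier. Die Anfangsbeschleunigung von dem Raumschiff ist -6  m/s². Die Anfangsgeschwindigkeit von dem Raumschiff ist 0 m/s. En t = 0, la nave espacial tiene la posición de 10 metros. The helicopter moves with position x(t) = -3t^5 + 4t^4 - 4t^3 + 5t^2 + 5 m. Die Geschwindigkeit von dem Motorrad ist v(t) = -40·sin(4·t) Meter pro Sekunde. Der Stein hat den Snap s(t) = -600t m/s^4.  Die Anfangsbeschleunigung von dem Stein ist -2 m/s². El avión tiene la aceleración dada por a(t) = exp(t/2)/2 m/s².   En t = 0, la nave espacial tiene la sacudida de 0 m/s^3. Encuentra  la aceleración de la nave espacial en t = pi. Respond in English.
We need to integrate our snap equation s(t) = 6·cos(t) 2 times. Integrating snap and using the initial condition j(0) = 0, we get j(t) = 6·sin(t). The integral of jerk is acceleration. Using a(0) = -6, we get a(t) = -6·cos(t). We have acceleration a(t) = -6·cos(t). Substituting t = pi: a(pi) = 6.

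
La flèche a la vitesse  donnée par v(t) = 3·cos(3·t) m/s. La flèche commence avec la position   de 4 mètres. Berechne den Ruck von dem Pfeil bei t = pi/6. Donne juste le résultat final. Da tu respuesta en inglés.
At t = pi/6, j = 0.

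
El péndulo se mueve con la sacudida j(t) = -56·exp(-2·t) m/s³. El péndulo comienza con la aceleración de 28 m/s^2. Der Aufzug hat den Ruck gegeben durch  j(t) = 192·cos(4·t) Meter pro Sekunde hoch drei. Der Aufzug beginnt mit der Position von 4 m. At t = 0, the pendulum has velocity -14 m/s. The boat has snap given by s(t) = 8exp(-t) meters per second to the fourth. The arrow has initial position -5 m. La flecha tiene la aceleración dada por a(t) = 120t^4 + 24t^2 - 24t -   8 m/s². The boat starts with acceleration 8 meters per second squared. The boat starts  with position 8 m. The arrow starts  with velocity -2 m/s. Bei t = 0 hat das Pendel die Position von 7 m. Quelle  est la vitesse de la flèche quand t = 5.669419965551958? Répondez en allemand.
Um dies zu lösen, müssen wir 1 Stammfunktion unserer Gleichung für die Beschleunigung a(t) = 120·t^4 + 24·t^2 - 24·t - 8 finden. Die Stammfunktion von der Beschleunigung, mit v(0) = -2, ergibt die Geschwindigkeit: v(t) = 24·t^5 + 8·t^3 - 12·t^2 - 8·t - 2. Mit v(t) = 24·t^5 + 8·t^3 - 12·t^2 - 8·t - 2 und Einsetzen von t = 5.669419965551958, finden wir v = 141598.563645505.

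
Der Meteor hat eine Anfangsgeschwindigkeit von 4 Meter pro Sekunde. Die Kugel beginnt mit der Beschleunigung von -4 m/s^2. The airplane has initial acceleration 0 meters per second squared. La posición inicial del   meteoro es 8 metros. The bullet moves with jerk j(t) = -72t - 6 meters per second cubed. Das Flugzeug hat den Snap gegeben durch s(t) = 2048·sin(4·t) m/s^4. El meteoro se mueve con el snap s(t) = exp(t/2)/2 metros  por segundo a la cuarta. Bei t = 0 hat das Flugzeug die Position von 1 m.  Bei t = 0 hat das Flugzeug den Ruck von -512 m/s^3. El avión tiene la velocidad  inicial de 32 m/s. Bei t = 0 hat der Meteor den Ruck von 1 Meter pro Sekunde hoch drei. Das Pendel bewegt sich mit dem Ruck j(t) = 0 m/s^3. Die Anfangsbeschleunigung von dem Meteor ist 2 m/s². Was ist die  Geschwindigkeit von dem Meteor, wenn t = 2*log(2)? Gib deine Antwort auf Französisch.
Nous devons trouver l'intégrale de notre équation du snap s(t) = exp(t/2)/2 3 fois. En intégrant le snap et en utilisant la condition initiale j(0) = 1, nous obtenons j(t) = exp(t/2). En intégrant le jerk et en utilisant la condition initiale a(0) = 2, nous obtenons a(t) = 2·exp(t/2). L'intégrale de l'accélération est la vitesse. En utilisant v(0) = 4, nous obtenons v(t) = 4·exp(t/2). En utilisant v(t) = 4·exp(t/2) et en substituant t = 2*log(2), nous trouvons v = 8.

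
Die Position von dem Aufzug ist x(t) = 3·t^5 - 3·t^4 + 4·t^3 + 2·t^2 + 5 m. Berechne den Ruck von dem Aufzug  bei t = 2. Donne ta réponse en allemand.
Ausgehend von der Position x(t) = 3·t^5 - 3·t^4 + 4·t^3 + 2·t^2 + 5, nehmen wir 3 Ableitungen. Durch Ableiten von der Position erhalten wir die Geschwindigkeit: v(t) = 15·t^4 - 12·t^3 + 12·t^2 + 4·t. Durch Ableiten von der Geschwindigkeit erhalten wir die Beschleunigung: a(t) = 60·t^3 - 36·t^2 + 24·t + 4. Durch Ableiten von der Beschleunigung erhalten wir den Ruck: j(t) = 180·t^2 - 72·t + 24. Wir haben den Ruck j(t) = 180·t^2 - 72·t + 24. Durch Einsetzen von t = 2: j(2) = 600.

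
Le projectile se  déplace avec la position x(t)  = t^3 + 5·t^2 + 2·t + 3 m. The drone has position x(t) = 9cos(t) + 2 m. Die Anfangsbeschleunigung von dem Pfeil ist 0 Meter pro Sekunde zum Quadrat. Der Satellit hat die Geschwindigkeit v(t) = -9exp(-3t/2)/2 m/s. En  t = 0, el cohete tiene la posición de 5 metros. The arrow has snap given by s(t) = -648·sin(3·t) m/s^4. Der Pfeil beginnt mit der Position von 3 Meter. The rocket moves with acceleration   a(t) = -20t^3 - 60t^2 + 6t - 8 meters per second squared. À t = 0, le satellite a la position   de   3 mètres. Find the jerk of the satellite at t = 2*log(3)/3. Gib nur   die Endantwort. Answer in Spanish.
La sacudida en t = 2*log(3)/3 es j = -27/8.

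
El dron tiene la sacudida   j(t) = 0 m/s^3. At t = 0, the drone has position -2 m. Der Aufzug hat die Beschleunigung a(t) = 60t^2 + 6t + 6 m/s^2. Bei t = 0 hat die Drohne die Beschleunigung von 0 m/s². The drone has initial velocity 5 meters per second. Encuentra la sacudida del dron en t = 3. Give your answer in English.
We have jerk j(t) = 0. Substituting t = 3: j(3) = 0.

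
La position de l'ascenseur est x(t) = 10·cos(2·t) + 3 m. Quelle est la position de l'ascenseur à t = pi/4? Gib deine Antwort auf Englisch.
From the given position equation x(t) = 10·cos(2·t) + 3, we substitute t = pi/4 to get x = 3.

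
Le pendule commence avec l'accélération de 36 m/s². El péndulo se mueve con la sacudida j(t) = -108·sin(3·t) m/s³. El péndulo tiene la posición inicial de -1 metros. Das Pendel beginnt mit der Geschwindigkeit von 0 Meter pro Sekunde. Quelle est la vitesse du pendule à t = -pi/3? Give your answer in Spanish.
Partiendo de la sacudida j(t) = -108·sin(3·t), tomamos 2 integrales. La antiderivada de la sacudida, con a(0) = 36, da la aceleración: a(t) = 36·cos(3·t). La integral de la aceleración es la velocidad. Usando v(0) = 0, obtenemos v(t) = 12·sin(3·t). Tenemos la velocidad v(t) = 12·sin(3·t). Sustituyendo t = -pi/3: v(-pi/3) = 0.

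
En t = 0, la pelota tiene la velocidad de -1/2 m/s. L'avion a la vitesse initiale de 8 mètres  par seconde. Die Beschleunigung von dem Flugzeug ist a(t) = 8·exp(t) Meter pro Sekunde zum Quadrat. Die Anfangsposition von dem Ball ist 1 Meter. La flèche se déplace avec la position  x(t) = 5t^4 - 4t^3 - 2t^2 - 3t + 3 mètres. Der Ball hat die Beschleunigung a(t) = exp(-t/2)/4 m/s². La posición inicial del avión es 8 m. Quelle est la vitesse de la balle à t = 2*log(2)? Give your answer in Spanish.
Partiendo de la aceleración a(t) = exp(-t/2)/4, tomamos 1 integral. Tomando ∫a(t)dt y aplicando v(0) = -1/2, encontramos v(t) = -exp(-t/2)/2. Tenemos la velocidad v(t) = -exp(-t/2)/2. Sustituyendo t = 2*log(2): v(2*log(2)) = -1/4.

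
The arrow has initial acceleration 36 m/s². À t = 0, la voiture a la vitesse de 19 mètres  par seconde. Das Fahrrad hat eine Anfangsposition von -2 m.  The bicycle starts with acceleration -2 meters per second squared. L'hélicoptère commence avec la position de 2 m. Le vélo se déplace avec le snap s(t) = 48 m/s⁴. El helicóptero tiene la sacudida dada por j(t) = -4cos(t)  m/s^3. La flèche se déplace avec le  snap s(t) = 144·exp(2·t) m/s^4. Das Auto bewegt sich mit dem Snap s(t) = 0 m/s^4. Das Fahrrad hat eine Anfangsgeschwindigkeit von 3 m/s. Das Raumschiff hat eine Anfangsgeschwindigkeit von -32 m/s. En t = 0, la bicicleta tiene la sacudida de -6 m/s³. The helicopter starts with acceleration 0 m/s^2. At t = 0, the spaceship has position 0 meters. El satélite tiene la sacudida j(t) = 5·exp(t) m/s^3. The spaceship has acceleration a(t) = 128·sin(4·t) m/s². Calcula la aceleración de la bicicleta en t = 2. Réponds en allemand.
Wir müssen unsere Gleichung für den Snap s(t) = 48 2-mal integrieren. Das Integral von dem Snap, mit j(0) = -6, ergibt den Ruck: j(t) = 48·t - 6. Mit ∫j(t)dt und Anwendung von a(0) = -2, finden wir a(t) = 24·t^2 - 6·t - 2. Aus der Gleichung für die Beschleunigung a(t) = 24·t^2 - 6·t - 2, setzen wir t = 2 ein und erhalten a = 82.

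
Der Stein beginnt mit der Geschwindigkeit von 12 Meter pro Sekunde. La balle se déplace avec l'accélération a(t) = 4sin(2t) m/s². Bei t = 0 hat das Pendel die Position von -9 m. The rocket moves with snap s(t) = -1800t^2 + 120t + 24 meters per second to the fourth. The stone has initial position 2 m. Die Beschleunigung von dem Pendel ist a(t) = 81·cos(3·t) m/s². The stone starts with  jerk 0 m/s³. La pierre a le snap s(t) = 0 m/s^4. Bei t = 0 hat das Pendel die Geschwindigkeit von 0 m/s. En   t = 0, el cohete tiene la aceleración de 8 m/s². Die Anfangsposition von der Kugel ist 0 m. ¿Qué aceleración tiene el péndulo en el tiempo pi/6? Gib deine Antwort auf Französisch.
Nous avons l'accélération a(t) = 81·cos(3·t). En substituant t = pi/6: a(pi/6) = 0.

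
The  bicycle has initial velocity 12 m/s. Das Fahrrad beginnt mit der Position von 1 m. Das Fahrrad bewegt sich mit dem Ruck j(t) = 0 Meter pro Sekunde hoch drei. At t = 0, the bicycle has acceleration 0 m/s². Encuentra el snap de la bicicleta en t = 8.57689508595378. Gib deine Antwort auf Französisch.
En partant du jerk j(t) = 0, nous prenons 1 dérivée. La dérivée du jerk donne le snap: s(t) = 0. Nous avons le snap s(t) = 0. En substituant t = 8.57689508595378: s(8.57689508595378) = 0.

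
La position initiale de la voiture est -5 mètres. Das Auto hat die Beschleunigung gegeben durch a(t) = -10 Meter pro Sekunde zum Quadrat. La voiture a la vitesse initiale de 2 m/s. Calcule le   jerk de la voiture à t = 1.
En partant de l'accélération a(t) = -10, nous prenons 1 dérivée. En dérivant l'accélération, nous obtenons le jerk: j(t) = 0. De l'équation du jerk j(t) = 0, nous substituons t = 1 pour obtenir j = 0.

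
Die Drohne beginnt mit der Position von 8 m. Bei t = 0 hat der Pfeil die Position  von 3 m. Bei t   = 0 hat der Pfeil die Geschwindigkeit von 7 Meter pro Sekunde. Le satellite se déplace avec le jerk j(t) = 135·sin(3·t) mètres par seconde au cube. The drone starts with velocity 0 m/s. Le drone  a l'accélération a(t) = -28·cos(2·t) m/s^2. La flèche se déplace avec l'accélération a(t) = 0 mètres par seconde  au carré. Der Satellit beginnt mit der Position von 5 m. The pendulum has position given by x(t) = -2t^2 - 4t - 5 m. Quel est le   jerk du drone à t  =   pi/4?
En partant de l'accélération a(t) = -28·cos(2·t), nous prenons 1 dérivée. En prenant d/dt de a(t), nous trouvons j(t) = 56·sin(2·t). En utilisant j(t) = 56·sin(2·t) et en substituant t = pi/4, nous trouvons j = 56.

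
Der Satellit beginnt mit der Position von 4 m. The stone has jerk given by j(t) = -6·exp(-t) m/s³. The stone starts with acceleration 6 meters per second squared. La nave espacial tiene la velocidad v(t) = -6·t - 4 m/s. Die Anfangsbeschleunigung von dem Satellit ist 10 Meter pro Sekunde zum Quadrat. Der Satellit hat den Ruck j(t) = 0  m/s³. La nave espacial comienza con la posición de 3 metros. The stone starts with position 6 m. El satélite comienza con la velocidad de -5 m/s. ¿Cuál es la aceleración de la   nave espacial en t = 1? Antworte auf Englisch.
To solve this, we need to take 1 derivative of our velocity equation v(t) = -6·t - 4. The derivative of velocity gives acceleration: a(t) = -6. Using a(t) = -6 and substituting t = 1, we find a = -6.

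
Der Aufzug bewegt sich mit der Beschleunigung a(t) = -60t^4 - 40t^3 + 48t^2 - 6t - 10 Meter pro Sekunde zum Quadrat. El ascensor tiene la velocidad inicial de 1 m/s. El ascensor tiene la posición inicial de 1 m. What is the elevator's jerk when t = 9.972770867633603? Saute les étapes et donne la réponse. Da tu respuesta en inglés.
The jerk at t = 9.972770867633603 is j = -249028.188939190.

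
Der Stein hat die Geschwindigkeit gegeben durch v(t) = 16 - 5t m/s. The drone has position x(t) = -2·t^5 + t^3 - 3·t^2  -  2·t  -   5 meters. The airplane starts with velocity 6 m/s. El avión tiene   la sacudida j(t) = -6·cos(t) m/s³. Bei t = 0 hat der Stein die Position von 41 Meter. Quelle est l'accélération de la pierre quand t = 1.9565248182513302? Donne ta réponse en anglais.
We must differentiate our velocity equation v(t) = 16 - 5·t 1 time. Taking d/dt of v(t), we find a(t) = -5. Using a(t) = -5 and substituting t = 1.9565248182513302, we find a = -5.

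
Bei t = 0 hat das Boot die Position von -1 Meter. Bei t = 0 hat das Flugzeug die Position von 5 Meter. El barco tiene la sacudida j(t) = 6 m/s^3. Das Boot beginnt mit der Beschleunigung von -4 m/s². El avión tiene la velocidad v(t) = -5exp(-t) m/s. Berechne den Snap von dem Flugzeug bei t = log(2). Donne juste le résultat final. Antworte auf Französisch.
s(log(2)) = 5/2.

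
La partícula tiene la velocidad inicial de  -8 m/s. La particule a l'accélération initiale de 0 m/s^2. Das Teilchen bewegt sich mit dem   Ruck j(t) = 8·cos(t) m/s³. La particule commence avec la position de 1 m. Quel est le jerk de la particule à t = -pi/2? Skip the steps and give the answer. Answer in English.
The jerk at t = -pi/2 is j = 0.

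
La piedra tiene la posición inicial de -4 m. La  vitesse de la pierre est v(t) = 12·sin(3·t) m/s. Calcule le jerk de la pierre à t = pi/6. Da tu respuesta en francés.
Nous devons dériver notre équation de la vitesse v(t) = 12·sin(3·t) 2 fois. La dérivée de la vitesse donne l'accélération: a(t) = 36·cos(3·t). En prenant d/dt de a(t), nous trouvons j(t) = -108·sin(3·t). Nous avons le jerk j(t) = -108·sin(3·t). En substituant t = pi/6: j(pi/6) = -108.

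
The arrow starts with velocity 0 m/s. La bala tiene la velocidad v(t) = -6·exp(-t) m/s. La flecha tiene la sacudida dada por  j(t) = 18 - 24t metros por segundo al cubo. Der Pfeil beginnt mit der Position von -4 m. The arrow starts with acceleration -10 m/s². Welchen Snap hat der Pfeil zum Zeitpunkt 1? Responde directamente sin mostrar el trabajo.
Der Snap bei t = 1 ist s = -24.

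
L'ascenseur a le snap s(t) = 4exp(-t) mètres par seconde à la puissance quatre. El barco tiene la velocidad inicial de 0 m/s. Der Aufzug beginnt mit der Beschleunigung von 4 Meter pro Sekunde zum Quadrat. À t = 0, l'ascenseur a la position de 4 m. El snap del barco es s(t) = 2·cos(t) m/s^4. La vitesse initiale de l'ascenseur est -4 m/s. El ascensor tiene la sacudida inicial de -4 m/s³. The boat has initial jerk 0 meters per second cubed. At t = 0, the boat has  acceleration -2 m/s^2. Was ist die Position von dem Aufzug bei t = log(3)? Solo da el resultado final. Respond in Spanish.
La posición en t = log(3) es x = 4/3.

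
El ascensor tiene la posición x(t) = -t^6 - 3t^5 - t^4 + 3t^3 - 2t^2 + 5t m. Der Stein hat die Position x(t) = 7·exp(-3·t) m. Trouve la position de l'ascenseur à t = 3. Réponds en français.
De l'équation de la position x(t) = -t^6 - 3·t^5 - t^4 + 3·t^3 - 2·t^2 + 5·t, nous substituons t = 3 pour obtenir x = -1461.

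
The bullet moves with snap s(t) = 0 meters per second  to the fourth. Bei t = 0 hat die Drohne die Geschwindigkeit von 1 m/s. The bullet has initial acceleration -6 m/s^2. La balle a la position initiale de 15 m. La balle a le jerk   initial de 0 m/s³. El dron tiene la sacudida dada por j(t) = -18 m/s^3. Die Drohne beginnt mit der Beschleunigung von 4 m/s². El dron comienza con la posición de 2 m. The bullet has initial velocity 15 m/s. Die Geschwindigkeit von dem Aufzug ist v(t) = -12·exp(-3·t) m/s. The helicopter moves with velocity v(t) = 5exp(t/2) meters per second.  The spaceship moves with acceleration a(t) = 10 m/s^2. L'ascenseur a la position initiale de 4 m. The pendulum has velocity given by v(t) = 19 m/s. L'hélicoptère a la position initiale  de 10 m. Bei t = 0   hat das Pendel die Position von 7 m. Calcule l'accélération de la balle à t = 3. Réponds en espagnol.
Necesitamos integrar nuestra ecuación del snap s(t) = 0 2 veces. La integral del snap, con j(0) = 0, da la sacudida: j(t) = 0. La antiderivada de la sacudida es la aceleración. Usando a(0) = -6, obtenemos a(t) = -6. De la ecuación de la aceleración a(t) = -6, sustituimos t = 3 para obtener a = -6.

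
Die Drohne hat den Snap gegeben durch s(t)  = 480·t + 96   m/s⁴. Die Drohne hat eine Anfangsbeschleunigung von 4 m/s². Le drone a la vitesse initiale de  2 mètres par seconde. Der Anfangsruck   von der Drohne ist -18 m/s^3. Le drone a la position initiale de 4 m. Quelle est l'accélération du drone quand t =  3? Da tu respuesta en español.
Para resolver esto, necesitamos tomar 2 integrales de nuestra ecuación del snap s(t) = 480·t + 96. Tomando ∫s(t)dt y aplicando j(0) = -18, encontramos j(t) = 240·t^2 + 96·t - 18. Tomando ∫j(t)dt y aplicando a(0) = 4, encontramos a(t) = 80·t^3 + 48·t^2 - 18·t + 4. De la ecuación de la aceleración a(t) = 80·t^3 + 48·t^2 - 18·t + 4, sustituimos t = 3 para obtener a = 2542.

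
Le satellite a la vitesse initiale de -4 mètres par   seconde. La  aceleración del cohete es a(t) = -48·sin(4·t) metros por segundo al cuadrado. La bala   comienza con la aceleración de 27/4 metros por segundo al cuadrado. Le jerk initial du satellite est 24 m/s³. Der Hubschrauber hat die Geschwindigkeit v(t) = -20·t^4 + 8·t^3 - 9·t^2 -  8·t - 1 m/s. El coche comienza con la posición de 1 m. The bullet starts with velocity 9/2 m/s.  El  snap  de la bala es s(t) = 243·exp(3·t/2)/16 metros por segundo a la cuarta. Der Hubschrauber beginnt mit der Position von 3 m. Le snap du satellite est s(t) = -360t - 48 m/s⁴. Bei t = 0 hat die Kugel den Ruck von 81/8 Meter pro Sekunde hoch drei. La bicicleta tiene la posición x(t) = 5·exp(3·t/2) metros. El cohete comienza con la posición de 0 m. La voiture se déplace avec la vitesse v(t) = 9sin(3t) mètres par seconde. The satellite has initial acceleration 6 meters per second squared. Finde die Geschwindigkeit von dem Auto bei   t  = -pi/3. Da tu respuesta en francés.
De l'équation de la vitesse v(t) = 9·sin(3·t), nous substituons t = -pi/3 pour obtenir v = 0.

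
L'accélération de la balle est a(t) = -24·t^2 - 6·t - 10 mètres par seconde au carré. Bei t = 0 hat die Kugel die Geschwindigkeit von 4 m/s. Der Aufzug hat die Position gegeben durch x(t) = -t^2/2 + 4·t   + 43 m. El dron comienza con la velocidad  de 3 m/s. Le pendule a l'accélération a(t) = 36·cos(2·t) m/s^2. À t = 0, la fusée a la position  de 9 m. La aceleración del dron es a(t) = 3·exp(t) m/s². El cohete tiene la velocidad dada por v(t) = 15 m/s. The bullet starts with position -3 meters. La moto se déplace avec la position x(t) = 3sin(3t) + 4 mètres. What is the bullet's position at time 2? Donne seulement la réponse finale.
x(2) = -55.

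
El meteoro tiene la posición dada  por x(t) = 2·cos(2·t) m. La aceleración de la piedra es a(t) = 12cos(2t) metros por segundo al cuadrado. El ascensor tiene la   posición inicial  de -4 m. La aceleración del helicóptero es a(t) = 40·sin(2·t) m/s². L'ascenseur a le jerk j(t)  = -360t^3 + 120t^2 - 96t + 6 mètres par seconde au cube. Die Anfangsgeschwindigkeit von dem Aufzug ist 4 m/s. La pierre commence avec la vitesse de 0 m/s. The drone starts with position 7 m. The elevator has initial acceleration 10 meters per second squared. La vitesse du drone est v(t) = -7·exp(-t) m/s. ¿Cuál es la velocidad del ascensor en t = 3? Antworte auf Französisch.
Nous devons trouver l'intégrale de notre équation du jerk j(t) = -360·t^3 + 120·t^2 - 96·t + 6 2 fois. L'intégrale du jerk est l'accélération. En utilisant a(0) = 10, nous obtenons a(t) = -90·t^4 + 40·t^3 - 48·t^2 + 6·t + 10. L'intégrale de l'accélération, avec v(0) = 4, donne la vitesse: v(t) = -18·t^5 + 10·t^4 - 16·t^3 + 3·t^2 + 10·t + 4. Nous avons la vitesse v(t) = -18·t^5 + 10·t^4 - 16·t^3 + 3·t^2 + 10·t + 4. En substituant t = 3: v(3) = -3935.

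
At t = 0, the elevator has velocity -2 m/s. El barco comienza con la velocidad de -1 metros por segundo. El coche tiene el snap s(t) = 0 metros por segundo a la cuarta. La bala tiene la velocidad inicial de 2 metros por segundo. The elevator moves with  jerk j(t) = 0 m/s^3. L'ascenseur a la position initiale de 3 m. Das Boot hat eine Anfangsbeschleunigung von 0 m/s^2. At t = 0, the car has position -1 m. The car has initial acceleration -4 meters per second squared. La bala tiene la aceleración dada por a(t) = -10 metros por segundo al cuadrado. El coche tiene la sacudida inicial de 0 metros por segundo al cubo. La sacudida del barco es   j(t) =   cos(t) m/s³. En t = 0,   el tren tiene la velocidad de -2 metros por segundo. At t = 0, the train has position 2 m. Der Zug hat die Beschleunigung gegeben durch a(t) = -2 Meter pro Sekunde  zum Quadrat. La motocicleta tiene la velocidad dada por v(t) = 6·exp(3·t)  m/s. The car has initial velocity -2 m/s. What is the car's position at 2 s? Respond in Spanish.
Para resolver esto, necesitamos tomar 4 antiderivadas de nuestra ecuación del snap s(t) = 0. La antiderivada del snap, con j(0) = 0, da la sacudida: j(t) = 0. La antiderivada de la sacudida, con a(0) = -4, da la aceleración: a(t) = -4. Tomando ∫a(t)dt y aplicando v(0) = -2, encontramos v(t) = -4·t - 2. La integral de la velocidad, con x(0) = -1, da la posición: x(t) = -2·t^2 - 2·t - 1. Usando x(t) = -2·t^2 - 2·t - 1 y sustituyendo t = 2, encontramos x = -13.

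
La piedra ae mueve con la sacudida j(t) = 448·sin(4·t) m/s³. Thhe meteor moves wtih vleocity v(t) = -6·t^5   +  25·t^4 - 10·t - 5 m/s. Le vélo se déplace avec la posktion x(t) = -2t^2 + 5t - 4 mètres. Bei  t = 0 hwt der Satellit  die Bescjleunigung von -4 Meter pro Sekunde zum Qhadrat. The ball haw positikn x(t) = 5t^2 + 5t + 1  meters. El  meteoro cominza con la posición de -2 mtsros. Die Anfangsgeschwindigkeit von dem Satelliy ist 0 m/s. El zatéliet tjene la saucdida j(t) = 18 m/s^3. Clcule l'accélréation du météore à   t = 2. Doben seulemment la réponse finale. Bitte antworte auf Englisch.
The answer is 310.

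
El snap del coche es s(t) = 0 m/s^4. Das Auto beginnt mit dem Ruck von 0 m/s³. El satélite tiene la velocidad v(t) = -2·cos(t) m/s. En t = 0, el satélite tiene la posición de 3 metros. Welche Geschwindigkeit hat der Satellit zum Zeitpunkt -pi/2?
Aus der Gleichung für die Geschwindigkeit v(t) = -2·cos(t), setzen wir t = -pi/2 ein und erhalten v = 0.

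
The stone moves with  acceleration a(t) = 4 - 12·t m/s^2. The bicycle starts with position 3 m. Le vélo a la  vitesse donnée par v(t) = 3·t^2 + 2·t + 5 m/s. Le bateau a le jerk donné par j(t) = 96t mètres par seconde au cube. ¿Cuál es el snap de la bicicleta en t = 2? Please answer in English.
Starting from velocity v(t) = 3·t^2 + 2·t + 5, we take 3 derivatives. Differentiating velocity, we get acceleration: a(t) = 6·t + 2. The derivative of acceleration gives jerk: j(t) = 6. Differentiating jerk, we get snap: s(t) = 0. We have snap s(t) = 0. Substituting t = 2: s(2) = 0.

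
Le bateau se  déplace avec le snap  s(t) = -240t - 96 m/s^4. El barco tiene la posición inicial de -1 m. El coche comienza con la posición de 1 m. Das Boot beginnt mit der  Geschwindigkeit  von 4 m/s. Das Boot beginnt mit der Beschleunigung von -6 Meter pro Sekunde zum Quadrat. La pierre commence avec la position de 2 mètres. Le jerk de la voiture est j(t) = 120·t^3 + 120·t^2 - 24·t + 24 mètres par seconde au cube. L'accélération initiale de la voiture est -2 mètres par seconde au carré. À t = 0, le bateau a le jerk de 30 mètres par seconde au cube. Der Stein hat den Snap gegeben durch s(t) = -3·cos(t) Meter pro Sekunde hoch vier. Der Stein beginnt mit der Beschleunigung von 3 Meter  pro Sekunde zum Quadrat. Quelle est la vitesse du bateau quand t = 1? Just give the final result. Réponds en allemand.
Die Antwort ist -13.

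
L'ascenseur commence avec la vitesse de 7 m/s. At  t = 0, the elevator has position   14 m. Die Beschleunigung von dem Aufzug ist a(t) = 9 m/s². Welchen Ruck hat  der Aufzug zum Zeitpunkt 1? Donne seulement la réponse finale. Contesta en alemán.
j(1) = 0.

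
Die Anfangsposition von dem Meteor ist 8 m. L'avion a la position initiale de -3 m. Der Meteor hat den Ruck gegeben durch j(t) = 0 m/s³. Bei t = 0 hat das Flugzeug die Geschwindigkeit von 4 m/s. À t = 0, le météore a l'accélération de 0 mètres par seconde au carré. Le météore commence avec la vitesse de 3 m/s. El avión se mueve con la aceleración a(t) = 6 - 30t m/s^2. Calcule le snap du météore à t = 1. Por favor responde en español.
Debemos derivar nuestra ecuación de la sacudida j(t) = 0 1 vez. Tomando d/dt de j(t), encontramos s(t) = 0. Usando s(t) = 0 y sustituyendo t = 1, encontramos s = 0.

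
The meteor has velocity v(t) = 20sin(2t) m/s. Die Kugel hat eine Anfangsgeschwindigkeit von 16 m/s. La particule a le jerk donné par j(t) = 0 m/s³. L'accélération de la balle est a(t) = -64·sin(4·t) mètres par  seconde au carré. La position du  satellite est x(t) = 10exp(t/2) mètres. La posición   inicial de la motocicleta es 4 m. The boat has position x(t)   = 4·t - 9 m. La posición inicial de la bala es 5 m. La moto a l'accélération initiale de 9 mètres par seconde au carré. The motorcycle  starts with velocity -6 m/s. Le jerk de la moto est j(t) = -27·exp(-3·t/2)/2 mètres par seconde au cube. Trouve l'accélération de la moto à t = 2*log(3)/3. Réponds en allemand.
Wir müssen das Integral unserer Gleichung für den Ruck j(t) = -27·exp(-3·t/2)/2 1-mal finden. Die Stammfunktion von dem Ruck ist die Beschleunigung. Mit a(0) = 9 erhalten wir a(t) = 9·exp(-3·t/2). Aus der Gleichung für die Beschleunigung a(t) = 9·exp(-3·t/2), setzen wir t = 2*log(3)/3 ein und erhalten a = 3.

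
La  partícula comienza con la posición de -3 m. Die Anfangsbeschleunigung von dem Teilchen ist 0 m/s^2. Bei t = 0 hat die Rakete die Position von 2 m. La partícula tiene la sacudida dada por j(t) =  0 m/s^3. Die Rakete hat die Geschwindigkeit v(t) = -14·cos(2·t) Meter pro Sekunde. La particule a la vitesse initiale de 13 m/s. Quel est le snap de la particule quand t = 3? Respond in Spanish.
Para resolver esto, necesitamos tomar 1 derivada de nuestra ecuación de la sacudida j(t) = 0. La derivada de la sacudida da el snap: s(t) = 0. De la ecuación del snap s(t) = 0, sustituimos t = 3 para obtener s = 0.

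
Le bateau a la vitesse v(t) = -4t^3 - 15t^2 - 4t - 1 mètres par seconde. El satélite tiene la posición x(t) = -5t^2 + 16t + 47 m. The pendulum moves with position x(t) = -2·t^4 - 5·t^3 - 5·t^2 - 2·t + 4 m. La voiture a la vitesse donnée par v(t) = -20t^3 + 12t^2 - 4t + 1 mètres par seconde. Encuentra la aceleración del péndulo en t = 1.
Debemos derivar nuestra ecuación de la posición x(t) = -2·t^4 - 5·t^3 - 5·t^2 - 2·t + 4 2 veces. Tomando d/dt de x(t), encontramos v(t) = -8·t^3 - 15·t^2 - 10·t - 2. Derivando la velocidad, obtenemos la aceleración: a(t) = -24·t^2 - 30·t - 10. Usando a(t) = -24·t^2 - 30·t - 10 y sustituyendo t = 1, encontramos a = -64.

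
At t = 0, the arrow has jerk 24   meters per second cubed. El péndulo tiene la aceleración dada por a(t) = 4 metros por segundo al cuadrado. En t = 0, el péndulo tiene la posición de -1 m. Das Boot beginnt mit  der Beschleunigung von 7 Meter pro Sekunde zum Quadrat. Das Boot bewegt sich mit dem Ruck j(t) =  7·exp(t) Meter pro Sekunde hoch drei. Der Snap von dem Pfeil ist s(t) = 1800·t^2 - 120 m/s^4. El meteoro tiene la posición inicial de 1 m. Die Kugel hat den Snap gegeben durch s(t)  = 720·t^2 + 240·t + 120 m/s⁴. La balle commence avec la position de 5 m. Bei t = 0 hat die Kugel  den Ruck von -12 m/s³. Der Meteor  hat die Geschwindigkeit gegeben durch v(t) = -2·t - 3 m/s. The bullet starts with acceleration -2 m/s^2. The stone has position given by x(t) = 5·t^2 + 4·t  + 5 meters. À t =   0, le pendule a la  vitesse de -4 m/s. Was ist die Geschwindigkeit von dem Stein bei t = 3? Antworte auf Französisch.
En partant de la position x(t) = 5·t^2 + 4·t + 5, nous prenons 1 dérivée. En prenant d/dt de x(t), nous trouvons v(t) = 10·t + 4. En utilisant v(t) = 10·t + 4 et en substituant t = 3, nous trouvons v = 34.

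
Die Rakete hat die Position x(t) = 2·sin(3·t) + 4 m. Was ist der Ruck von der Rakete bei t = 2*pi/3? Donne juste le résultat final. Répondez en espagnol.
j(2*pi/3) = -54.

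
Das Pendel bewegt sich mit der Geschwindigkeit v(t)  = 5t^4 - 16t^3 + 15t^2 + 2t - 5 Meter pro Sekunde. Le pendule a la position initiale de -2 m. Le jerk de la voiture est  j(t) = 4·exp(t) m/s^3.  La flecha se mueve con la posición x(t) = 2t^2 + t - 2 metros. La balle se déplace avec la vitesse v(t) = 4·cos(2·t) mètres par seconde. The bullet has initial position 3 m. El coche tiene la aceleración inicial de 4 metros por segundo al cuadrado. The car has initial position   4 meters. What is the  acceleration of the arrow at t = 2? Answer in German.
Um dies zu lösen, müssen wir 2 Ableitungen unserer Gleichung für die Position x(t) = 2·t^2 + t - 2 nehmen. Durch Ableiten von der Position erhalten wir die Geschwindigkeit: v(t) = 4·t + 1. Die Ableitung von der Geschwindigkeit ergibt die Beschleunigung: a(t) = 4. Mit a(t) = 4 und Einsetzen von t = 2, finden wir a = 4.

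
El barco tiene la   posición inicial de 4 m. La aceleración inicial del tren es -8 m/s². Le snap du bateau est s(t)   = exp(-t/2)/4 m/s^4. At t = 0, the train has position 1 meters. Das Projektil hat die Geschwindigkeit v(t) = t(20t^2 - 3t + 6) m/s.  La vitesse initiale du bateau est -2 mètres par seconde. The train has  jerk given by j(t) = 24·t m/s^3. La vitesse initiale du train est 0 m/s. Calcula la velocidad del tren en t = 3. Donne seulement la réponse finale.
La respuesta es 84.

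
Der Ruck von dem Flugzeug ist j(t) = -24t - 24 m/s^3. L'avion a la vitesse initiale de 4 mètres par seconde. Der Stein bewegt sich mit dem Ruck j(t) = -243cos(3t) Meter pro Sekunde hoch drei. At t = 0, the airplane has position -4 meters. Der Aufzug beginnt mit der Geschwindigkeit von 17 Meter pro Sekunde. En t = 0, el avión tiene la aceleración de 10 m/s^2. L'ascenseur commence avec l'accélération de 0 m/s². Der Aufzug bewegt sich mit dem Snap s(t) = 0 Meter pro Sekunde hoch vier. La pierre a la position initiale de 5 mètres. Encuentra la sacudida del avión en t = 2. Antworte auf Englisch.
Using j(t) = -24·t - 24 and substituting t = 2, we find j = -72.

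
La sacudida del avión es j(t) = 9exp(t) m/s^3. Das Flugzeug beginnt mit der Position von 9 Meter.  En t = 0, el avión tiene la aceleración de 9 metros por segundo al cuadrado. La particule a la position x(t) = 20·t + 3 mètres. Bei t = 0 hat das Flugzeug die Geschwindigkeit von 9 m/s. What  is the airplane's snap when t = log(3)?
We must differentiate our jerk equation j(t) = 9·exp(t) 1 time. Taking d/dt of j(t), we find s(t) = 9·exp(t). Using s(t) = 9·exp(t) and substituting t = log(3), we find s = 27.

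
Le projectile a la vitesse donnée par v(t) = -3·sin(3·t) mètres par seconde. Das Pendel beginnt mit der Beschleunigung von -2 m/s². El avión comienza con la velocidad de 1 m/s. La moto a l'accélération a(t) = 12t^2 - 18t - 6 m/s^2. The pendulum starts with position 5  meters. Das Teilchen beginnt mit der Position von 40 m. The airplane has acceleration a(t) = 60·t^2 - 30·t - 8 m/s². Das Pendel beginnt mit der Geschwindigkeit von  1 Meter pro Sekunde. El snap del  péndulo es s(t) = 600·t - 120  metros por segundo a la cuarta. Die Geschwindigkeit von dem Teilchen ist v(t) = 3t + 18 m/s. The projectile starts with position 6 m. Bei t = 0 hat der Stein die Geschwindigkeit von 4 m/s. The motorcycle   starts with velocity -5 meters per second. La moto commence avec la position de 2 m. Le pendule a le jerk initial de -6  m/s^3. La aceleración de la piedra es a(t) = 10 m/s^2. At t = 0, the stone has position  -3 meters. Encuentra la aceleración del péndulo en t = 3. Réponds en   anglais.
We need to integrate our snap equation s(t) = 600·t - 120 2 times. Finding the antiderivative of s(t) and using j(0) = -6: j(t) = 300·t^2 - 120·t - 6. The antiderivative of jerk, with a(0) = -2, gives acceleration: a(t) = 100·t^3 - 60·t^2 - 6·t - 2. Using a(t) = 100·t^3 - 60·t^2 - 6·t - 2 and substituting t = 3, we find a = 2140.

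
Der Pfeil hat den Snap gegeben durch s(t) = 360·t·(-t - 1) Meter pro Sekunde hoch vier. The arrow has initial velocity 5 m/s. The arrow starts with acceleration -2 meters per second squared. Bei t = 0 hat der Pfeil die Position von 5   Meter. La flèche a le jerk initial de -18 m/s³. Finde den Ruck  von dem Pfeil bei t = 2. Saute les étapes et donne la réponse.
j(2) = -1698.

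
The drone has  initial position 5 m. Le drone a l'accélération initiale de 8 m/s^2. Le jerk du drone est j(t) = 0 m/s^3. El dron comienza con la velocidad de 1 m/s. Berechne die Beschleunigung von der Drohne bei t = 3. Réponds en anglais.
We must find the antiderivative of our jerk equation j(t) = 0 1 time. Taking ∫j(t)dt and applying a(0) = 8, we find a(t) = 8. From the given acceleration equation a(t) = 8, we substitute t = 3 to get a = 8.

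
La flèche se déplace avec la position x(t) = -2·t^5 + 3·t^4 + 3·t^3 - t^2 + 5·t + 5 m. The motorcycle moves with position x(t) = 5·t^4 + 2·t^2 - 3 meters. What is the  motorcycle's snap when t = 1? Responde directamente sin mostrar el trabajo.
The snap at t = 1 is s = 120.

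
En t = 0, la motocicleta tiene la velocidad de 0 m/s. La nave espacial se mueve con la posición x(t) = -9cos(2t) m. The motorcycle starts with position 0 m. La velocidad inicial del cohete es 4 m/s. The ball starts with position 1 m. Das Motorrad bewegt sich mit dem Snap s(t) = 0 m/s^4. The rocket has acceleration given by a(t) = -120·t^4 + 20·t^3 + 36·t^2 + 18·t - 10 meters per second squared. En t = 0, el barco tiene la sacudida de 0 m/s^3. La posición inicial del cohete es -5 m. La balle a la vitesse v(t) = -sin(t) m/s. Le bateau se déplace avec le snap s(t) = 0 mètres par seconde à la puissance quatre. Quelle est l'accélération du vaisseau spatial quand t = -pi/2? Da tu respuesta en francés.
Nous devons dériver notre équation de la position x(t) = -9·cos(2·t) 2 fois. En dérivant la position, nous obtenons la vitesse: v(t) = 18·sin(2·t). En dérivant la vitesse, nous obtenons l'accélération: a(t) = 36·cos(2·t). En utilisant a(t) = 36·cos(2·t) et en substituant t = -pi/2, nous trouvons a = -36.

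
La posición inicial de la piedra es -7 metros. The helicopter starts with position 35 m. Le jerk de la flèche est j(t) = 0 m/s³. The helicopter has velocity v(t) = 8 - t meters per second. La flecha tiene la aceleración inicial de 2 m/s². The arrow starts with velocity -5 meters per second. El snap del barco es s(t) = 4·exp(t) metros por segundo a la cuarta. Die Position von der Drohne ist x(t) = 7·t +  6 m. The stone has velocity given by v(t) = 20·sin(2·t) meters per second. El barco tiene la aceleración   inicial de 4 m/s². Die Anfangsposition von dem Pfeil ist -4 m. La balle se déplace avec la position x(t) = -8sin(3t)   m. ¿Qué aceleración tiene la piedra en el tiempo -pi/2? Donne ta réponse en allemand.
Um dies zu lösen, müssen wir 1 Ableitung unserer Gleichung für die Geschwindigkeit v(t) = 20·sin(2·t) nehmen. Durch Ableiten von der Geschwindigkeit erhalten wir die Beschleunigung: a(t) = 40·cos(2·t). Mit a(t) = 40·cos(2·t) und Einsetzen von t = -pi/2, finden wir a = -40.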